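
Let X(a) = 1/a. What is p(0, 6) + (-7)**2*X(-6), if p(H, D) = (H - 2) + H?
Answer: -61/6 ≈ -10.167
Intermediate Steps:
X(a) = 1/a
p(H, D) = -2 + 2*H (p(H, D) = (-2 + H) + H = -2 + 2*H)
p(0, 6) + (-7)**2*X(-6) = (-2 + 2*0) + (-7)**2/(-6) = (-2 + 0) + 49*(-1/6) = -2 - 49/6 = -61/6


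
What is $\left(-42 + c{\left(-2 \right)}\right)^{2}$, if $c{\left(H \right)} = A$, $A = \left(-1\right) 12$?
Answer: $2916$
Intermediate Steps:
$A = -12$
$c{\left(H \right)} = -12$
$\left(-42 + c{\left(-2 \right)}\right)^{2} = \left(-42 - 12\right)^{2} = \left(-54\right)^{2} = 2916$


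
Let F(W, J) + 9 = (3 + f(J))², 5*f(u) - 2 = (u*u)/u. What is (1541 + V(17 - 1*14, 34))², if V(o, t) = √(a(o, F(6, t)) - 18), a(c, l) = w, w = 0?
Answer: 2374663 + 9246*I*√2 ≈ 2.3747e+6 + 13076.0*I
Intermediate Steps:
f(u) = ⅖ + u/5 (f(u) = ⅖ + ((u*u)/u)/5 = ⅖ + (u²/u)/5 = ⅖ + u/5)
F(W, J) = -9 + (17/5 + J/5)² (F(W, J) = -9 + (3 + (⅖ + J/5))² = -9 + (17/5 + J/5)²)
a(c, l) = 0
V(o, t) = 3*I*√2 (V(o, t) = √(0 - 18) = √(-18) = 3*I*√2)
(1541 + V(17 - 1*14, 34))² = (1541 + 3*I*√2)²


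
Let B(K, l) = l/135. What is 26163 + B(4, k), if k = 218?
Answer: 3532223/135 ≈ 26165.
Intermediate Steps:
B(K, l) = l/135 (B(K, l) = l*(1/135) = l/135)
26163 + B(4, k) = 26163 + (1/135)*218 = 26163 + 218/135 = 3532223/135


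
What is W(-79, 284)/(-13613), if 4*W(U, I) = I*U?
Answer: 5609/13613 ≈ 0.41203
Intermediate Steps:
W(U, I) = I*U/4 (W(U, I) = (I*U)/4 = I*U/4)
W(-79, 284)/(-13613) = ((¼)*284*(-79))/(-13613) = -5609*(-1/13613) = 5609/13613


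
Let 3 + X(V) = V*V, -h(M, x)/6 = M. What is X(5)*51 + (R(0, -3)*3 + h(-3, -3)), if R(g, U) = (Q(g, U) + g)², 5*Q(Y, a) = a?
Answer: 28527/25 ≈ 1141.1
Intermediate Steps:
Q(Y, a) = a/5
h(M, x) = -6*M
X(V) = -3 + V² (X(V) = -3 + V*V = -3 + V²)
R(g, U) = (g + U/5)² (R(g, U) = (U/5 + g)² = (g + U/5)²)
X(5)*51 + (R(0, -3)*3 + h(-3, -3)) = (-3 + 5²)*51 + (((-3 + 5*0)²/25)*3 - 6*(-3)) = (-3 + 25)*51 + (((-3 + 0)²/25)*3 + 18) = 22*51 + (((1/25)*(-3)²)*3 + 18) = 1122 + (((1/25)*9)*3 + 18) = 1122 + ((9/25)*3 + 18) = 1122 + (27/25 + 18) = 1122 + 477/25 = 28527/25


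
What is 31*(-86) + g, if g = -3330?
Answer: -5996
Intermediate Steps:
31*(-86) + g = 31*(-86) - 3330 = -2666 - 3330 = -5996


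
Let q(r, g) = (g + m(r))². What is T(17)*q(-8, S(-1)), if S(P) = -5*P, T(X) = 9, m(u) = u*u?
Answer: 42849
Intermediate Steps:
m(u) = u²
q(r, g) = (g + r²)²
T(17)*q(-8, S(-1)) = 9*(-5*(-1) + (-8)²)² = 9*(5 + 64)² = 9*69² = 9*4761 = 42849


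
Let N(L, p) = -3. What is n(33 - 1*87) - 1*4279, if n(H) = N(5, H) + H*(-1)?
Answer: -4228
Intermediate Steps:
n(H) = -3 - H (n(H) = -3 + H*(-1) = -3 - H)
n(33 - 1*87) - 1*4279 = (-3 - (33 - 1*87)) - 1*4279 = (-3 - (33 - 87)) - 4279 = (-3 - 1*(-54)) - 4279 = (-3 + 54) - 4279 = 51 - 4279 = -4228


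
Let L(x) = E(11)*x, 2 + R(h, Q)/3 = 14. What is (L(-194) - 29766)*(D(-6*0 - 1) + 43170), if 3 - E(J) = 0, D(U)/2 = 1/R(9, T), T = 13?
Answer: -1310124846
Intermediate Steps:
R(h, Q) = 36 (R(h, Q) = -6 + 3*14 = -6 + 42 = 36)
D(U) = 1/18 (D(U) = 2/36 = 2*(1/36) = 1/18)
E(J) = 3 (E(J) = 3 - 1*0 = 3 + 0 = 3)
L(x) = 3*x
(L(-194) - 29766)*(D(-6*0 - 1) + 43170) = (3*(-194) - 29766)*(1/18 + 43170) = (-582 - 29766)*(777061/18) = -30348*777061/18 = -1310124846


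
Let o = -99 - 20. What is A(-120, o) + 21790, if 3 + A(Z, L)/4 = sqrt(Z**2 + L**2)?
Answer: 22454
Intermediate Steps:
o = -119
A(Z, L) = -12 + 4*sqrt(L**2 + Z**2) (A(Z, L) = -12 + 4*sqrt(Z**2 + L**2) = -12 + 4*sqrt(L**2 + Z**2))
A(-120, o) + 21790 = (-12 + 4*sqrt((-119)**2 + (-120)**2)) + 21790 = (-12 + 4*sqrt(14161 + 14400)) + 21790 = (-12 + 4*sqrt(28561)) + 21790 = (-12 + 4*169) + 21790 = (-12 + 676) + 21790 = 664 + 21790 = 22454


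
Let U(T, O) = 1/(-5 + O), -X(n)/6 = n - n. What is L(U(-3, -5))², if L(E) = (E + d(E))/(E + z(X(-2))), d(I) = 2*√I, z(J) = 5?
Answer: (1 - 2*I*√10)²/2401 ≈ -0.016243 - 0.0052683*I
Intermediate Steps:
X(n) = 0 (X(n) = -6*(n - n) = -6*0 = 0)
L(E) = (E + 2*√E)/(5 + E) (L(E) = (E + 2*√E)/(E + 5) = (E + 2*√E)/(5 + E))
L(U(-3, -5))² = ((1/(-5 - 5) + 2*√(1/(-5 - 5)))/(5 + 1/(-5 - 5)))² = ((1/(-10) + 2*√(1/(-10)))/(5 + 1/(-10)))² = ((-⅒ + 2*√(-⅒))/(5 - ⅒))² = ((-⅒ + 2*(I*√10/10))/(49/10))² = (10*(-⅒ + I*√10/5)/49)² = (-1/49 + 2*I*√10/49)²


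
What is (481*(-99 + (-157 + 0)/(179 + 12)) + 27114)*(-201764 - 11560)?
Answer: 851583434928/191 ≈ 4.4586e+9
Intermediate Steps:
(481*(-99 + (-157 + 0)/(179 + 12)) + 27114)*(-201764 - 11560) = (481*(-99 - 157/191) + 27114)*(-213324) = (481*(-19066/191) + 27114)*(-213324) = (-9170746/191 + 27114)*(-213324) = -3991972/191*(-213324) = 851583434928/191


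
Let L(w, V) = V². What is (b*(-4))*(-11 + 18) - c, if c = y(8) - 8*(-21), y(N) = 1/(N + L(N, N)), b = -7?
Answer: 2015/72 ≈ 27.986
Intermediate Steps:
y(N) = 1/(N + N²)
c = 12097/72 (c = 1/(8*(1 + 8)) - 8*(-21) = (⅛)/9 + 168 = (⅛)*(⅑) + 168 = 1/72 + 168 = 12097/72 ≈ 168.01)
(b*(-4))*(-11 + 18) - c = (-7*(-4))*(-11 + 18) - 1*12097/72 = 28*7 - 12097/72 = 196 - 12097/72 = 2015/72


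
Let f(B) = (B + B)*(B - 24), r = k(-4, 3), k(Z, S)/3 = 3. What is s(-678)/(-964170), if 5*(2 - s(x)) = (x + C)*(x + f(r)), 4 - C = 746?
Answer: 26923/96417 ≈ 0.27923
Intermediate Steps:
k(Z, S) = 9 (k(Z, S) = 3*3 = 9)
C = -742 (C = 4 - 1*746 = 4 - 746 = -742)
r = 9
f(B) = 2*B*(-24 + B) (f(B) = (2*B)*(-24 + B) = 2*B*(-24 + B))
s(x) = 2 - (-742 + x)*(-270 + x)/5 (s(x) = 2 - (x - 742)*(x + 2*9*(-24 + 9))/5 = 2 - (-742 + x)*(x + 2*9*(-15))/5 = 2 - (-742 + x)*(x - 270)/5 = 2 - (-742 + x)*(-270 + x)/5)
s(-678)/(-964170) = (-40066 - ⅕*(-678)² + (1012/5)*(-678))/(-964170) = (-40066 - ⅕*459684 - 686136/5)*(-1/964170) = (-40066 - 459684/5 - 686136/5)*(-1/964170) = -269230*(-1/964170) = 26923/96417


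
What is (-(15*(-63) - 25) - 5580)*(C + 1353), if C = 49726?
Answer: -235474190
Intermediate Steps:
(-(15*(-63) - 25) - 5580)*(C + 1353) = (-(15*(-63) - 25) - 5580)*(49726 + 1353) = (-(-945 - 25) - 5580)*51079 = (-1*(-970) - 5580)*51079 = (970 - 5580)*51079 = -4610*51079 = -235474190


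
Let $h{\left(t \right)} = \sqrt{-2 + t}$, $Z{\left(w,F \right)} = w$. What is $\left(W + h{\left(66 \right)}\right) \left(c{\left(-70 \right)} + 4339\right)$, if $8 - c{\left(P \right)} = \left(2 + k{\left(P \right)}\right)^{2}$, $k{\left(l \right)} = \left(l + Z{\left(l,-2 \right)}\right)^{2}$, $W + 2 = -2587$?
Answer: $991708101117$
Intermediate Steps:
$W = -2589$ ($W = -2 - 2587 = -2589$)
$k{\left(l \right)} = 4 l^{2}$ ($k{\left(l \right)} = \left(l + l\right)^{2} = \left(2 l\right)^{2} = 4 l^{2}$)
$c{\left(P \right)} = 8 - \left(2 + 4 P^{2}\right)^{2}$
$\left(W + h{\left(66 \right)}\right) \left(c{\left(-70 \right)} + 4339\right) = \left(-2589 + \sqrt{-2 + 66}\right) \left(\left(8 - 4 \left(1 + 2 \left(-70\right)^{2}\right)^{2}\right) + 4339\right) = \left(-2589 + \sqrt{64}\right) \left(\left(8 - 4 \left(1 + 2 \cdot 4900\right)^{2}\right) + 4339\right) = \left(-2589 + 8\right) \left(\left(8 - 4 \left(1 + 9800\right)^{2}\right) + 4339\right) = - 2581 \left(\left(8 - 4 \cdot 9801^{2}\right) + 4339\right) = - 2581 \left(\left(8 - 384238404\right) + 4339\right) = - 2581 \left(-384238396 + 4339\right) = \left(-2581\right) \left(-384234057\right) = 991708101117$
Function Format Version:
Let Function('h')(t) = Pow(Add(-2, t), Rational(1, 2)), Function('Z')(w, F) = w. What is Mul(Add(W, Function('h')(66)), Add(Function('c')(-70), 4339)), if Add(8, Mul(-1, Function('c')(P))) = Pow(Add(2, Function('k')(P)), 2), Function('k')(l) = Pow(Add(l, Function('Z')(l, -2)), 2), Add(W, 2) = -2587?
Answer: 991708101117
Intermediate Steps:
W = -2589 (W = Add(-2, -2587) = -2589)
Function('k')(l) = Mul(4, Pow(l, 2)) (Function('k')(l) = Pow(Add(l, l), 2) = Pow(Mul(2, l), 2) = Mul(4, Pow(l, 2)))
Function('c')(P) = Add(8, Mul(-1, Pow(Add(2, Mul(4, Pow(P, 2))), 2)))
Mul(Add(W, Function('h')(66)), Add(Function('c')(-70), 4339)) = Mul(Add(-2589, Pow(Add(-2, 66), Rational(1, 2))), Add(Add(8, Mul(-4, Pow(Add(1, Mul(2, Pow(-70, 2))), 2))), 4339)) = Mul(Add(-2589, Pow(64, Rational(1, 2))), Add(Add(8, Mul(-4, Pow(Add(1, Mul(2, 4900)), 2))), 4339)) = Mul(Add(-2589, 8), Add(Add(8, Mul(-4, Pow(Add(1, 9800), 2))), 4339)) = Mul(-2581, Add(Add(8, Mul(-4, Pow(9801, 2))), 4339)) = Mul(-2581, Add(Add(8, Mul(-4, 96059601)), 4339)) = Mul(-2581, Add(Add(8, -384238404), 4339)) = Mul(-2581, Add(-384238396, 4339)) = Mul(-2581, -384234057) = 991708101117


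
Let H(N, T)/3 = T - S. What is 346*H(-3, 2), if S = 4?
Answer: -2076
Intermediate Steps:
H(N, T) = -12 + 3*T (H(N, T) = 3*(T - 1*4) = 3*(T - 4) = 3*(-4 + T) = -12 + 3*T)
346*H(-3, 2) = 346*(-12 + 3*2) = 346*(-12 + 6) = 346*(-6) = -2076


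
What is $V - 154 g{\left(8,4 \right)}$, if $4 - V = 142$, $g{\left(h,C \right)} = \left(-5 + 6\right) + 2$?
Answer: $-600$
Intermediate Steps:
$g{\left(h,C \right)} = 3$ ($g{\left(h,C \right)} = 1 + 2 = 3$)
$V = -138$ ($V = 4 - 142 = -138$)
$V - 154 g{\left(8,4 \right)} = -138 - 462 = -600$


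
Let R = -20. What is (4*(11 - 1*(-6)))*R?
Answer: -1360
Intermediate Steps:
(4*(11 - 1*(-6)))*R = (4*(11 - 1*(-6)))*(-20) = (4*(11 + 6))*(-20) = (4*17)*(-20) = 68*(-20) = -1360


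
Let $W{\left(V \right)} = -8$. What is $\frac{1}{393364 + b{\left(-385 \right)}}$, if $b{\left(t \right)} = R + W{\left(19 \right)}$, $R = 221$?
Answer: $\frac{1}{393577} \approx 2.5408 \cdot 10^{-6}$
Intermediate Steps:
$b{\left(t \right)} = 213$ ($b{\left(t \right)} = 221 - 8 = 213$)
$\frac{1}{393364 + b{\left(-385 \right)}} = \frac{1}{393364 + 213} = \frac{1}{393577}$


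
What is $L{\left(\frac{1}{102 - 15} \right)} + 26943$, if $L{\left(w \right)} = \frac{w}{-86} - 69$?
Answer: $\frac{201071267}{7482} \approx 26874.0$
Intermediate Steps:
$L{\left(w \right)} = -69 - \frac{w}{86}$ ($L{\left(w \right)} = w \left(- \frac{1}{86}\right) - 69 = - \frac{w}{86} - 69 = -69 - \frac{w}{86}$)
$L{\left(\frac{1}{102 - 15} \right)} + 26943 = \left(-69 - \frac{1}{86 \left(102 - 15\right)}\right) + 26943 = \left(-69 - \frac{1}{86 \cdot 87}\right) + 26943 = \left(-69 - \frac{1}{7482}\right) + 26943 = - \frac{516259}{7482} + 26943 = \frac{201071267}{7482}$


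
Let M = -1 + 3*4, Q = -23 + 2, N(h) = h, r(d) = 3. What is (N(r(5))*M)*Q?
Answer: -693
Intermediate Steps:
Q = -21
M = 11 (M = -1 + 12 = 11)
(N(r(5))*M)*Q = (3*11)*(-21) = 33*(-21) = -693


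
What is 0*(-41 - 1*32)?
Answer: 0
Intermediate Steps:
0*(-41 - 1*32) = 0*(-41 - 32) = 0*(-73) = 0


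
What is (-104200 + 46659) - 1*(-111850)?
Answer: 54309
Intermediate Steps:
(-104200 + 46659) - 1*(-111850) = -57541 + 111850 = 54309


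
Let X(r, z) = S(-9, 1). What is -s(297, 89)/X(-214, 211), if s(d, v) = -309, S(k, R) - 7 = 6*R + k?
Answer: 309/4 ≈ 77.250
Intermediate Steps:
S(k, R) = 7 + k + 6*R (S(k, R) = 7 + (6*R + k) = 7 + (k + 6*R) = 7 + k + 6*R)
X(r, z) = 4 (X(r, z) = 7 - 9 + 6*1 = 7 - 9 + 6 = 4)
-s(297, 89)/X(-214, 211) = -(-309)/4 = -1*(-309/4) = 309/4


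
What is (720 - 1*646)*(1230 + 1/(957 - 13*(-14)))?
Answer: 103671854/1139 ≈ 91020.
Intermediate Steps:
(720 - 1*646)*(1230 + 1/(957 - 13*(-14))) = (720 - 646)*(1230 + 1/(957 + 182)) = 74*(1230 + 1/1139) = 74*(1400971/1139) = 103671854/1139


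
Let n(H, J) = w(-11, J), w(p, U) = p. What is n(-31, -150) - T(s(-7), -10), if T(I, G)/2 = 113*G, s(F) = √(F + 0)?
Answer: 2249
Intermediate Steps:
n(H, J) = -11
s(F) = √F
T(I, G) = 226*G (T(I, G) = 2*(113*G) = 226*G)
n(-31, -150) - T(s(-7), -10) = -11 - 226*(-10) = -11 - 1*(-2260) = -11 + 2260 = 2249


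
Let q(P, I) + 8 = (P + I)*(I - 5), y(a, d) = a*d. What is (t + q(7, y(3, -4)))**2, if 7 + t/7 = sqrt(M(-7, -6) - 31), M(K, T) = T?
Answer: -1029 + 392*I*sqrt(37) ≈ -1029.0 + 2384.4*I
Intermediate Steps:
t = -49 + 7*I*sqrt(37) (t = -49 + 7*sqrt(-6 - 31) = -49 + 7*sqrt(-37) = -49 + 7*(I*sqrt(37)) = -49 + 7*I*sqrt(37) ≈ -49.0 + 42.579*I)
q(P, I) = -8 + (-5 + I)*(I + P) (q(P, I) = -8 + (P + I)*(I - 5) = -8 + (I + P)*(-5 + I) = -8 + (-5 + I)*(I + P))
(t + q(7, y(3, -4)))**2 = ((-49 + 7*I*sqrt(37)) + (-8 + (3*(-4))**2 - 15*(-4) - 5*7 + (3*(-4))*7))**2 = ((-49 + 7*I*sqrt(37)) + (-8 + (-12)**2 - 5*(-12) - 35 - 12*7))**2 = ((-49 + 7*I*sqrt(37)) + (-8 + 144 + 60 - 35 - 84))**2 = ((-49 + 7*I*sqrt(37)) + 77)**2 = (28 + 7*I*sqrt(37))**2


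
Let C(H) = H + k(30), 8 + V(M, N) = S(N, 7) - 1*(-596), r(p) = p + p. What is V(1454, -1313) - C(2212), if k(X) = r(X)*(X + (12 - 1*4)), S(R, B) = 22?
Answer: -3882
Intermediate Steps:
r(p) = 2*p
k(X) = 2*X*(8 + X) (k(X) = (2*X)*(X + (12 - 1*4)) = (2*X)*(X + (12 - 4)) = (2*X)*(X + 8) = (2*X)*(8 + X) = 2*X*(8 + X))
V(M, N) = 610 (V(M, N) = -8 + (22 - 1*(-596)) = -8 + (22 + 596) = -8 + 618 = 610)
C(H) = 2280 + H (C(H) = H + 2*30*(8 + 30) = H + 2*30*38 = H + 2280 = 2280 + H)
V(1454, -1313) - C(2212) = 610 - (2280 + 2212) = 610 - 1*4492 = 610 - 4492 = -3882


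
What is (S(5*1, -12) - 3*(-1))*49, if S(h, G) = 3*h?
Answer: 882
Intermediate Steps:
(S(5*1, -12) - 3*(-1))*49 = (3*(5*1) - 3*(-1))*49 = (3*5 + 3)*49 = (15 + 3)*49 = 18*49 = 882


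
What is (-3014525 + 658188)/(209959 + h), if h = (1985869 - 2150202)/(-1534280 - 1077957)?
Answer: -6155310695869/548462832616 ≈ -11.223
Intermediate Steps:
h = 164333/2612237 (h = -164333/(-2612237) = -164333*(-1/2612237) = 164333/2612237 ≈ 0.062909)
(-3014525 + 658188)/(209959 + h) = (-3014525 + 658188)/(209959 + 164333/2612237) = -2356337/548462832616/2612237 = -2356337*2612237/548462832616 = -6155310695869/548462832616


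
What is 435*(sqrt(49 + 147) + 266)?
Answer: 121800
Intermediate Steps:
435*(sqrt(49 + 147) + 266) = 435*(sqrt(196) + 266) = 435*(14 + 266) = 435*280 = 121800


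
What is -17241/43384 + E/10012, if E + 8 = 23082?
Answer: 207106381/108590152 ≈ 1.9072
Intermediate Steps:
E = 23074 (E = -8 + 23082 = 23074)
-17241/43384 + E/10012 = -17241/43384 + 23074/10012 = -17241*1/43384 + 23074*(1/10012) = -17241/43384 + 11537/5006 = 207106381/108590152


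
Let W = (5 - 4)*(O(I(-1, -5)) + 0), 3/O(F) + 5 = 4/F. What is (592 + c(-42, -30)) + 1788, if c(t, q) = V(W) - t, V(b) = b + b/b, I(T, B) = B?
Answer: 70252/29 ≈ 2422.5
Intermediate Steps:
O(F) = 3/(-5 + 4/F)
W = -15/29 (W = (5 - 4)*(-3*(-5)/(-4 + 5*(-5)) + 0) = 1*(-3*(-5)/(-4 - 25) + 0) = 1*(-3*(-5)/(-29) + 0) = 1*(-3*(-5)*(-1/29) + 0) = 1*(-15/29 + 0) = 1*(-15/29) = -15/29 ≈ -0.51724)
V(b) = 1 + b (V(b) = b + 1 = 1 + b)
c(t, q) = 14/29 - t (c(t, q) = (1 - 15/29) - t = 14/29 - t)
(592 + c(-42, -30)) + 1788 = (592 + (14/29 - 1*(-42))) + 1788 = (592 + (14/29 + 42)) + 1788 = (592 + 1232/29) + 1788 = 18400/29 + 1788 = 70252/29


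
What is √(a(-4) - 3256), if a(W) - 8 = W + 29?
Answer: I*√3223 ≈ 56.771*I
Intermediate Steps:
a(W) = 37 + W (a(W) = 8 + (W + 29) = 8 + (29 + W) = 37 + W)
√(a(-4) - 3256) = √((37 - 4) - 3256) = √(33 - 3256) = √(-3223) = I*√3223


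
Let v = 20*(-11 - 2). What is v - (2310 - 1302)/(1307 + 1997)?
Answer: -15358/59 ≈ -260.31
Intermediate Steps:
v = -260 (v = 20*(-13) = -260)
v - (2310 - 1302)/(1307 + 1997) = -260 - (2310 - 1302)/(1307 + 1997) = -260 - 1008/3304 = -260 - 1*18/59 = -260 - 18/59 = -15358/59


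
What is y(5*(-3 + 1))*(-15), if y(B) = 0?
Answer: 0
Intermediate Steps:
y(5*(-3 + 1))*(-15) = 0*(-15) = 0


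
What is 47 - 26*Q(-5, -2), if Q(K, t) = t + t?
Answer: 151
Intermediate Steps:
Q(K, t) = 2*t
47 - 26*Q(-5, -2) = 47 - 52*(-2) = 47 - 26*(-4) = 47 + 104 = 151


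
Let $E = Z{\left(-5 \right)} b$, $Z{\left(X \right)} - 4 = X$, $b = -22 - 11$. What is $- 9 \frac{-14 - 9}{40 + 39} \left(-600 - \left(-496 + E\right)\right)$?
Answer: $- \frac{28359}{79} \approx -358.97$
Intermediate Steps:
$b = -33$
$Z{\left(X \right)} = 4 + X$
$E = 33$ ($E = \left(4 - 5\right) \left(-33\right) = \left(-1\right) \left(-33\right) = 33$)
$- 9 \frac{-14 - 9}{40 + 39} \left(-600 - \left(-496 + E\right)\right) = - 9 \frac{-14 - 9}{40 + 39} \left(-600 + \left(496 - 33\right)\right) = - 9 \left(- \frac{23}{79}\right) \left(-600 + \left(496 - 33\right)\right) = - 9 \left(\left(-23\right) \frac{1}{79}\right) \left(-600 + 463\right) = \left(-9\right) \left(- \frac{23}{79}\right) \left(-137\right) = \frac{207}{79} \left(-137\right) = - \frac{28359}{79}$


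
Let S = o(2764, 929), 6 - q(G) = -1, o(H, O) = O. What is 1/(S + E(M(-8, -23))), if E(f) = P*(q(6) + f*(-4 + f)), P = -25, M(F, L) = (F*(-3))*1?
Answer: -1/11246 ≈ -8.8920e-5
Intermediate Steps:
M(F, L) = -3*F (M(F, L) = -3*F*1 = -3*F)
q(G) = 7 (q(G) = 6 - 1*(-1) = 6 + 1 = 7)
S = 929
E(f) = -175 - 25*f*(-4 + f) (E(f) = -25*(7 + f*(-4 + f)) = -175 - 25*f*(-4 + f))
1/(S + E(M(-8, -23))) = 1/(929 + (-175 - 25*(-3*(-8))**2 + 100*(-3*(-8)))) = 1/(929 + (-175 - 25*24**2 + 100*24)) = 1/(929 + (-175 - 25*576 + 2400)) = 1/(929 + (-175 - 14400 + 2400)) = 1/(929 - 12175) = 1/(-11246) = -1/11246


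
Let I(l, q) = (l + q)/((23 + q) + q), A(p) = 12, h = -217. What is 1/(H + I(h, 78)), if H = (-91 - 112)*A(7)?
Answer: -179/436183 ≈ -0.00041038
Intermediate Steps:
I(l, q) = (l + q)/(23 + 2*q)
H = -2436 (H = (-91 - 112)*12 = -203*12 = -2436)
1/(H + I(h, 78)) = 1/(-2436 + (-217 + 78)/(23 + 2*78)) = 1/(-2436 - 139/(23 + 156)) = 1/(-2436 - 139/179) = 1/(-436183/179) = -179/436183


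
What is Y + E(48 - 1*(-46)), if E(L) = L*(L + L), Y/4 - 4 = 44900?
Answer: 197288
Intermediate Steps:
Y = 179616 (Y = 16 + 4*44900 = 16 + 179600 = 179616)
E(L) = 2*L**2 (E(L) = L*(2*L) = 2*L**2)
Y + E(48 - 1*(-46)) = 179616 + 2*(48 - 1*(-46))**2 = 179616 + 2*(48 + 46)**2 = 179616 + 2*94**2 = 179616 + 2*8836 = 179616 + 17672 = 197288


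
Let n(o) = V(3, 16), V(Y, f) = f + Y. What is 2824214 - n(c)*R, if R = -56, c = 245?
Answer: 2825278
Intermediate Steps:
V(Y, f) = Y + f
n(o) = 19 (n(o) = 3 + 16 = 19)
2824214 - n(c)*R = 2824214 - 19*(-56) = 2824214 - 1*(-1064) = 2824214 + 1064 = 2825278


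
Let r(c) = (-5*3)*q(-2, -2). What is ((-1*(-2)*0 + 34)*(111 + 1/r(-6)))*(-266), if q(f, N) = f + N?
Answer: -15060521/15 ≈ -1.0040e+6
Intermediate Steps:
q(f, N) = N + f
r(c) = 60 (r(c) = (-5*3)*(-2 - 2) = -15*(-4) = 60)
((-1*(-2)*0 + 34)*(111 + 1/r(-6)))*(-266) = ((-1*(-2)*0 + 34)*(111 + 1/60))*(-266) = ((2*0 + 34)*(111 + 1/60))*(-266) = ((0 + 34)*(6661/60))*(-266) = (34*(6661/60))*(-266) = (113237/30)*(-266) = -15060521/15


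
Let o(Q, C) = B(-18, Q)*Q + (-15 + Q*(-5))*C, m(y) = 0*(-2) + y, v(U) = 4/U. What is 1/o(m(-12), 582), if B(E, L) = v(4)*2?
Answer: 1/26166 ≈ 3.8218e-5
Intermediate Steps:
B(E, L) = 2 (B(E, L) = (4/4)*2 = (4*(1/4))*2 = 1*2 = 2)
m(y) = y (m(y) = 0 + y = y)
o(Q, C) = 2*Q + C*(-15 - 5*Q) (o(Q, C) = 2*Q + (-15 + Q*(-5))*C = 2*Q + (-15 - 5*Q)*C = 2*Q + C*(-15 - 5*Q))
1/o(m(-12), 582) = 1/(-15*582 + 2*(-12) - 5*582*(-12)) = 1/(-8730 - 24 + 34920) = 1/26166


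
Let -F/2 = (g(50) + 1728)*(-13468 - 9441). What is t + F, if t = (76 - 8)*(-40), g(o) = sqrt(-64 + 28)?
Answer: 79170784 + 274908*I ≈ 7.9171e+7 + 2.7491e+5*I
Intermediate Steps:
g(o) = 6*I (g(o) = sqrt(-36) = 6*I)
F = 79173504 + 274908*I (F = -2*(6*I + 1728)*(-13468 - 9441) = -2*(1728 + 6*I)*(-22909) = -2*(-39586752 - 137454*I) = 79173504 + 274908*I ≈ 7.9174e+7 + 2.7491e+5*I)
t = -2720 (t = 68*(-40) = -2720)
t + F = -2720 + (79173504 + 274908*I) = 79170784 + 274908*I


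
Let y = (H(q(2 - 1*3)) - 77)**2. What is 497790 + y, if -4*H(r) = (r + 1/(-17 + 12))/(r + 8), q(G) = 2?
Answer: 20149037281/40000 ≈ 5.0373e+5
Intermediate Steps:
H(r) = -(-1/5 + r)/(4*(8 + r)) (H(r) = -(r + 1/(-17 + 12))/(4*(r + 8)) = -(r + 1/(-5))/(4*(8 + r)) = -(r - 1/5)/(4*(8 + r)) = -(-1/5 + r)/(4*(8 + r)))
y = 237437281/40000 (y = ((1 - 5*2)/(20*(8 + 2)) - 77)**2 = ((1/20)*(1 - 10)/10 - 77)**2 = ((1/20)*(1/10)*(-9) - 77)**2 = (-9/200 - 77)**2 = (-15409/200)**2 = 237437281/40000 ≈ 5935.9)
497790 + y = 497790 + 237437281/40000 = 20149037281/40000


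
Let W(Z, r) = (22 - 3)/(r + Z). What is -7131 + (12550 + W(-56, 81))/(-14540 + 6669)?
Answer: -82559782/11575 ≈ -7132.6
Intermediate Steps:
W(Z, r) = 19/(Z + r)
-7131 + (12550 + W(-56, 81))/(-14540 + 6669) = -7131 + (12550 + 19/(-56 + 81))/(-14540 + 6669) = -7131 + (12550 + 19/25)/(-7871) = -7131 + (12550 + 19*(1/25))*(-1/7871) = -7131 + (12550 + 19/25)*(-1/7871) = -7131 + (313769/25)*(-1/7871) = -7131 - 18457/11575 = -82559782/11575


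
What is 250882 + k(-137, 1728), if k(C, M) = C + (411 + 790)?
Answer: 251946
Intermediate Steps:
k(C, M) = 1201 + C (k(C, M) = C + 1201 = 1201 + C)
250882 + k(-137, 1728) = 250882 + (1201 - 137) = 250882 + 1064 = 251946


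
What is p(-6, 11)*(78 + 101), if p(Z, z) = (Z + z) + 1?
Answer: 1074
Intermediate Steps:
p(Z, z) = 1 + Z + z
p(-6, 11)*(78 + 101) = (1 - 6 + 11)*(78 + 101) = 6*179 = 1074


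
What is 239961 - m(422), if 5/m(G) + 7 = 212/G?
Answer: 328987586/1371 ≈ 2.3996e+5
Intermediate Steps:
m(G) = 5/(-7 + 212/G)
239961 - m(422) = 239961 - (-5)*422/(-212 + 7*422) = 239961 - (-5)*422/(-212 + 2954) = 239961 - (-5)*422/2742 = 239961 - 1*(-1055/1371) = 239961 + 1055/1371 = 328987586/1371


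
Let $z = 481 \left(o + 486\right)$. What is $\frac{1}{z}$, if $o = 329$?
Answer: $\frac{1}{392015} \approx 2.5509 \cdot 10^{-6}$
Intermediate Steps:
$z = 392015$ ($z = 481 \left(329 + 486\right) = 481 \cdot 815 = 392015$)
$\frac{1}{z} = \frac{1}{392015}$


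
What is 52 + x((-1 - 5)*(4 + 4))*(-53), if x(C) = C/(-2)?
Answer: -1220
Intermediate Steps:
x(C) = -C/2 (x(C) = C*(-½) = -C/2)
52 + x((-1 - 5)*(4 + 4))*(-53) = 52 - (-1 - 5)*(4 + 4)/2*(-53) = 52 - (-3)*8*(-53) = 52 - ½*(-48)*(-53) = 52 + 24*(-53) = 52 - 1272 = -1220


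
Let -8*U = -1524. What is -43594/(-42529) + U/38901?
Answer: 15999549/15534466 ≈ 1.0299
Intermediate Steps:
U = 381/2 (U = -⅛*(-1524) = 381/2 ≈ 190.50)
-43594/(-42529) + U/38901 = -43594/(-42529) + (381/2)/38901 = -43594*(-1/42529) + (381/2)*(1/38901) = 614/599 + 127/25934 = 15999549/15534466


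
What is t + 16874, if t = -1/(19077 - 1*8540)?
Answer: 177801337/10537 ≈ 16874.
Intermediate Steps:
t = -1/10537 (t = -1/(19077 - 8540) = -1/10537 ≈ -9.4904e-5)
t + 16874 = -1/10537 + 16874 = 177801337/10537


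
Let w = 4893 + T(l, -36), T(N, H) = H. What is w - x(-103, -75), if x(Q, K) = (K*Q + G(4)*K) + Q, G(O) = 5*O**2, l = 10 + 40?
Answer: 3235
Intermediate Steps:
l = 50
x(Q, K) = Q + 80*K + K*Q (x(Q, K) = (K*Q + (5*4**2)*K) + Q = (K*Q + (5*16)*K) + Q = (K*Q + 80*K) + Q = (80*K + K*Q) + Q = Q + 80*K + K*Q)
w = 4857 (w = 4893 - 36 = 4857)
w - x(-103, -75) = 4857 - (-103 + 80*(-75) - 75*(-103)) = 4857 - (-103 - 6000 + 7725) = 4857 - 1*1622 = 4857 - 1622 = 3235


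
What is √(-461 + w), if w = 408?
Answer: I*√53 ≈ 7.2801*I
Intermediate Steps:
√(-461 + w) = √(-461 + 408) = √(-53) = I*√53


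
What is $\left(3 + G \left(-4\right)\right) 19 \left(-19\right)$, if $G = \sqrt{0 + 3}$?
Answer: $-1083 + 1444 \sqrt{3} \approx 1418.1$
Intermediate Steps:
$G = \sqrt{3} \approx 1.732$
$\left(3 + G \left(-4\right)\right) 19 \left(-19\right) = \left(3 + \sqrt{3} \left(-4\right)\right) 19 \left(-19\right) = \left(3 - 4 \sqrt{3}\right) 19 \left(-19\right) = \left(57 - 76 \sqrt{3}\right) \left(-19\right) = -1083 + 1444 \sqrt{3}$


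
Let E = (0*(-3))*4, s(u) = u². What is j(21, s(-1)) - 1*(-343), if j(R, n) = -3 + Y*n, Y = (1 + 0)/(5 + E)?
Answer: 1701/5 ≈ 340.20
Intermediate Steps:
E = 0 (E = 0*4 = 0)
Y = ⅕ (Y = (1 + 0)/(5 + 0) = 1/5 = 1*(⅕) = ⅕ ≈ 0.20000)
j(R, n) = -3 + n/5
j(21, s(-1)) - 1*(-343) = (-3 + (⅕)*(-1)²) - 1*(-343) = (-3 + (⅕)*1) + 343 = (-3 + ⅕) + 343 = -14/5 + 343 = 1701/5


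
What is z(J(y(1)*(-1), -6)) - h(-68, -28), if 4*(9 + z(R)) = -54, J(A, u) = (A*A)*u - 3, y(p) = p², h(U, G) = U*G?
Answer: -3853/2 ≈ -1926.5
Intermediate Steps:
h(U, G) = G*U
J(A, u) = -3 + u*A² (J(A, u) = A²*u - 3 = u*A² - 3 = -3 + u*A²)
z(R) = -45/2 (z(R) = -9 + (¼)*(-54) = -9 - 27/2 = -45/2)
z(J(y(1)*(-1), -6)) - h(-68, -28) = -45/2 - (-28)*(-68) = -45/2 - 1*1904 = -45/2 - 1904 = -3853/2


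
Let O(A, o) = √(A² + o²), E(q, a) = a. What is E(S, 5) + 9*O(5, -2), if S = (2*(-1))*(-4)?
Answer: 5 + 9*√29 ≈ 53.466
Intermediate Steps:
S = 8 (S = -2*(-4) = 8)
E(S, 5) + 9*O(5, -2) = 5 + 9*√(5² + (-2)²) = 5 + 9*√(25 + 4) = 5 + 9*√29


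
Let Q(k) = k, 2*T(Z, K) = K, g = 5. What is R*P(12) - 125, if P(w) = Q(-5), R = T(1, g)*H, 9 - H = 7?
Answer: -150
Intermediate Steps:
T(Z, K) = K/2
H = 2 (H = 9 - 1*7 = 9 - 7 = 2)
R = 5 (R = ((1/2)*5)*2 = (5/2)*2 = 5)
P(w) = -5
R*P(12) - 125 = 5*(-5) - 125 = -25 - 125 = -150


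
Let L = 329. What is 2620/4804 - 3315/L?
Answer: -3765820/395129 ≈ -9.5306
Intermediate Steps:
2620/4804 - 3315/L = 2620/4804 - 3315/329 = 2620*(1/4804) - 3315*1/329 = 655/1201 - 3315/329 = -3765820/395129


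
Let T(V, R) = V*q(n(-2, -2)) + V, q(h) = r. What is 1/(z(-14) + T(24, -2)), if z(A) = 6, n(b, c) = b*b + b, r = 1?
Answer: 1/54 ≈ 0.018519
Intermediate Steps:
n(b, c) = b + b² (n(b, c) = b² + b = b + b²)
q(h) = 1
T(V, R) = 2*V (T(V, R) = V*1 + V = V + V = 2*V)
1/(z(-14) + T(24, -2)) = 1/(6 + 2*24) = 1/(6 + 48) = 1/54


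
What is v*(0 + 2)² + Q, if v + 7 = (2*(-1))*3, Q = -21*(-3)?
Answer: 11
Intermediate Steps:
Q = 63
v = -13 (v = -7 + (2*(-1))*3 = -7 - 2*3 = -7 - 6 = -13)
v*(0 + 2)² + Q = -13*(0 + 2)² + 63 = -13*2² + 63 = -13*4 + 63 = -52 + 63 = 11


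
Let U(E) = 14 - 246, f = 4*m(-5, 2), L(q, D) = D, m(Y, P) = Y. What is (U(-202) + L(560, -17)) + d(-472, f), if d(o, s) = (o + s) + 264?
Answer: -477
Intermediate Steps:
f = -20 (f = 4*(-5) = -20)
U(E) = -232
d(o, s) = 264 + o + s
(U(-202) + L(560, -17)) + d(-472, f) = (-232 - 17) + (264 - 472 - 20) = -249 - 228 = -477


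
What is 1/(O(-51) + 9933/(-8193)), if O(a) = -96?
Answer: -2731/265487 ≈ -0.010287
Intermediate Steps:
1/(O(-51) + 9933/(-8193)) = 1/(-96 + 9933/(-8193)) = 1/(-96 + 9933*(-1/8193)) = 1/(-96 - 3311/2731) = 1/(-265487/2731) = -2731/265487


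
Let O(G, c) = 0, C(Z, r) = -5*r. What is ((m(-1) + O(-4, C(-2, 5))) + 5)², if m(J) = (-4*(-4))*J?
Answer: 121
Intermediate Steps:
m(J) = 16*J
((m(-1) + O(-4, C(-2, 5))) + 5)² = ((16*(-1) + 0) + 5)² = ((-16 + 0) + 5)² = (-16 + 5)² = (-11)² = 121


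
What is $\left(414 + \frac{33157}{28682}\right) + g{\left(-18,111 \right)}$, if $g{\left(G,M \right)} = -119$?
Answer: $\frac{8494347}{28682} \approx 296.16$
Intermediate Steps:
$\left(414 + \frac{33157}{28682}\right) + g{\left(-18,111 \right)} = \left(414 + \frac{33157}{28682}\right) - 119 = \frac{11907505}{28682} - 119 = \frac{8494347}{28682}$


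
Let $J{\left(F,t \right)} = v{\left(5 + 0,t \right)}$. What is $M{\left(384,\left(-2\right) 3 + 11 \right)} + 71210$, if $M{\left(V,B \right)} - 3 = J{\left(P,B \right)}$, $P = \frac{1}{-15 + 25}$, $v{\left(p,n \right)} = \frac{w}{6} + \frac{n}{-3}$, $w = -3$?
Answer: $\frac{427265}{6} \approx 71211.0$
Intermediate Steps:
$v{\left(p,n \right)} = - \frac{1}{2} - \frac{n}{3}$ ($v{\left(p,n \right)} = - \frac{3}{6} + \frac{n}{-3} = \left(-3\right) \frac{1}{6} + n \left(- \frac{1}{3}\right) = - \frac{1}{2} - \frac{n}{3}$)
$P = \frac{1}{10} \approx 0.1$
$J{\left(F,t \right)} = - \frac{1}{2} - \frac{t}{3}$
$M{\left(V,B \right)} = \frac{5}{2} - \frac{B}{3}$ ($M{\left(V,B \right)} = 3 - \left(\frac{1}{2} + \frac{B}{3}\right) = \frac{5}{2} - \frac{B}{3}$)
$M{\left(384,\left(-2\right) 3 + 11 \right)} + 71210 = \left(\frac{5}{2} - \frac{\left(-2\right) 3 + 11}{3}\right) + 71210 = \left(\frac{5}{2} - \frac{-6 + 11}{3}\right) + 71210 = \left(\frac{5}{2} - \frac{5}{3}\right) + 71210 = \frac{5}{6} + 71210 = \frac{427265}{6}$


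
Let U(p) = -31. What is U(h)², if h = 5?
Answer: 961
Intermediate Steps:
U(h)² = (-31)² = 961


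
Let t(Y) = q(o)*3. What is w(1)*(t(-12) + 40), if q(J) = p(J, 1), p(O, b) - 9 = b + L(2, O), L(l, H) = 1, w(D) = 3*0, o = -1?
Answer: 0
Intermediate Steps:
w(D) = 0
p(O, b) = 10 + b (p(O, b) = 9 + (b + 1) = 9 + (1 + b) = 10 + b)
q(J) = 11 (q(J) = 10 + 1 = 11)
t(Y) = 33 (t(Y) = 11*3 = 33)
w(1)*(t(-12) + 40) = 0*(33 + 40) = 0*73 = 0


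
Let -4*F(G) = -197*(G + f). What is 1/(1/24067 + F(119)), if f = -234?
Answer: -96268/545237881 ≈ -0.00017656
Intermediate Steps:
F(G) = -23049/2 + 197*G/4 (F(G) = -(-197)*(G - 234)/4 = -(-197)*(-234 + G)/4 = -(46098 - 197*G)/4 = -23049/2 + 197*G/4)
1/(1/24067 + F(119)) = 1/(1/24067 + (-23049/2 + (197/4)*119)) = 1/(1/24067 + (-23049/2 + 23443/4)) = 1/(1/24067 - 22655/4) = 1/(-545237881/96268) = -96268/545237881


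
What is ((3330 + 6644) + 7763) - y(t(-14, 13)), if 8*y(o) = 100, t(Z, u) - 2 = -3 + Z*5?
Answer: 35449/2 ≈ 17725.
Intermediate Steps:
t(Z, u) = -1 + 5*Z (t(Z, u) = 2 + (-3 + Z*5) = 2 + (-3 + 5*Z) = -1 + 5*Z)
y(o) = 25/2 (y(o) = (1/8)*100 = 25/2)
((3330 + 6644) + 7763) - y(t(-14, 13)) = ((3330 + 6644) + 7763) - 1*25/2 = (9974 + 7763) - 25/2 = 17737 - 25/2 = 35449/2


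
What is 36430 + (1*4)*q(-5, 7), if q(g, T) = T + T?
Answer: 36486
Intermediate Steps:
q(g, T) = 2*T
36430 + (1*4)*q(-5, 7) = 36430 + (1*4)*(2*7) = 36430 + 4*14 = 36430 + 56 = 36486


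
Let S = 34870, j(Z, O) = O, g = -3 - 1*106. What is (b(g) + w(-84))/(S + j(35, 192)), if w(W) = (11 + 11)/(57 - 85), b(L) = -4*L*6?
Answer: 779/10444 ≈ 0.074588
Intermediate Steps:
g = -109 (g = -3 - 106 = -109)
b(L) = -24*L
w(W) = -11/14 (w(W) = 22/(-28) = 22*(-1/28) = -11/14)
(b(g) + w(-84))/(S + j(35, 192)) = (-24*(-109) - 11/14)/(34870 + 192) = (2616 - 11/14)/35062 = (36613/14)*(1/35062) = 779/10444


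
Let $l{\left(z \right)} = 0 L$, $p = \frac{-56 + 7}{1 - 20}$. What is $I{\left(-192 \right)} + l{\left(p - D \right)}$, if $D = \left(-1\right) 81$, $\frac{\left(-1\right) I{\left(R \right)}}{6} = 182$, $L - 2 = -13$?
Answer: $-1092$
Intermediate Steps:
$L = -11$ ($L = 2 - 13 = -11$)
$I{\left(R \right)} = -1092$ ($I{\left(R \right)} = \left(-6\right) 182 = -1092$)
$D = -81$
$p = \frac{49}{19}$ ($p = - \frac{49}{-19} = \left(-49\right) \left(- \frac{1}{19}\right) = \frac{49}{19} \approx 2.5789$)
$l{\left(z \right)} = 0$ ($l{\left(z \right)} = 0 \left(-11\right) = 0$)
$I{\left(-192 \right)} + l{\left(p - D \right)} = -1092 + 0 = -1092$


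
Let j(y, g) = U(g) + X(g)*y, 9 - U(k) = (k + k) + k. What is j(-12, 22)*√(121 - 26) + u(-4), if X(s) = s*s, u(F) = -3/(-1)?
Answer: 3 - 5865*√95 ≈ -57162.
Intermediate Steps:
U(k) = 9 - 3*k (U(k) = 9 - ((k + k) + k) = 9 - (2*k + k) = 9 - 3*k)
u(F) = 3 (u(F) = -3*(-1) = 3)
X(s) = s²
j(y, g) = 9 - 3*g + y*g² (j(y, g) = (9 - 3*g) + g²*y = (9 - 3*g) + y*g² = 9 - 3*g + y*g²)
j(-12, 22)*√(121 - 26) + u(-4) = (9 - 3*22 - 12*22²)*√(121 - 26) + 3 = (9 - 66 - 12*484)*√95 + 3 = (9 - 66 - 5808)*√95 + 3 = -5865*√95 + 3 = 3 - 5865*√95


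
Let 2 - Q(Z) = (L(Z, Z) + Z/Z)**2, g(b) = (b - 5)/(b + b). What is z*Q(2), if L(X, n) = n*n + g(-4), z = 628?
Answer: -356861/16 ≈ -22304.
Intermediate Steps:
g(b) = (-5 + b)/(2*b) (g(b) = (-5 + b)/((2*b)) = (-5 + b)*(1/(2*b)) = (-5 + b)/(2*b))
L(X, n) = 9/8 + n**2 (L(X, n) = n*n + (1/2)*(-5 - 4)/(-4) = n**2 + (1/2)*(-1/4)*(-9) = n**2 + 9/8 = 9/8 + n**2)
Q(Z) = 2 - (17/8 + Z**2)**2 (Q(Z) = 2 - ((9/8 + Z**2) + Z/Z)**2 = 2 - ((9/8 + Z**2) + 1)**2 = 2 - (17/8 + Z**2)**2)
z*Q(2) = 628*(2 - (17 + 8*2**2)**2/64) = 628*(2 - (17 + 8*4)**2/64) = 628*(2 - (17 + 32)**2/64) = 628*(2 - 1/64*49**2) = 628*(2 - 1/64*2401) = 628*(2 - 2401/64) = 628*(-2273/64) = -356861/16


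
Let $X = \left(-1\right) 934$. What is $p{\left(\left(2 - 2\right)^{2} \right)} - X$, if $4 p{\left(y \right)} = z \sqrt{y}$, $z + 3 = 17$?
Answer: $934$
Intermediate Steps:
$z = 14$ ($z = -3 + 17 = 14$)
$p{\left(y \right)} = \frac{7 \sqrt{y}}{2}$ ($p{\left(y \right)} = \frac{14 \sqrt{y}}{4} = \frac{7 \sqrt{y}}{2}$)
$X = -934$
$p{\left(\left(2 - 2\right)^{2} \right)} - X = \frac{7 \sqrt{\left(2 - 2\right)^{2}}}{2} - -934 = \frac{7 \sqrt{0^{2}}}{2} + 934 = \frac{7 \sqrt{0}}{2} + 934 = \frac{7}{2} \cdot 0 + 934 = 0 + 934 = 934$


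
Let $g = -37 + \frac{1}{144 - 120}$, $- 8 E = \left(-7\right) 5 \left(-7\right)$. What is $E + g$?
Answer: $- \frac{811}{12} \approx -67.583$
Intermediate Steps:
$E = - \frac{245}{8}$ ($E = - \frac{\left(-7\right) 5 \left(-7\right)}{8} = - \frac{\left(-35\right) \left(-7\right)}{8} = \left(- \frac{1}{8}\right) 245 = - \frac{245}{8} \approx -30.625$)
$g = - \frac{887}{24}$ ($g = -37 + \frac{1}{24} = - \frac{887}{24} \approx -36.958$)
$E + g = - \frac{245}{8} - \frac{887}{24} = - \frac{811}{12}$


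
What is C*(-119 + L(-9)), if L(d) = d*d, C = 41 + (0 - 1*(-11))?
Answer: -1976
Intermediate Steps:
C = 52 (C = 41 + (0 + 11) = 41 + 11 = 52)
L(d) = d²
C*(-119 + L(-9)) = 52*(-119 + (-9)²) = 52*(-119 + 81) = 52*(-38) = -1976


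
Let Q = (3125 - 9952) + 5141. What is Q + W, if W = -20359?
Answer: -22045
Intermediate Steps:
Q = -1686 (Q = -6827 + 5141 = -1686)
Q + W = -1686 - 20359 = -22045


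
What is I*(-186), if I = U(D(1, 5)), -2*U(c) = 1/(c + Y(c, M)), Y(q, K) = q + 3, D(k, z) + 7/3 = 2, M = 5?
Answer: 279/7 ≈ 39.857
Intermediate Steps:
D(k, z) = -⅓ (D(k, z) = -7/3 + 2 = -⅓)
Y(q, K) = 3 + q
U(c) = -1/(2*(3 + 2*c)) (U(c) = -1/(2*(c + (3 + c))) = -1/(2*(3 + 2*c)))
I = -3/14 (I = -1/(6 + 4*(-⅓)) = -1/(6 - 4/3) = -1/14/3 = -1*3/14 = -3/14 ≈ -0.21429)
I*(-186) = -3/14*(-186) = 279/7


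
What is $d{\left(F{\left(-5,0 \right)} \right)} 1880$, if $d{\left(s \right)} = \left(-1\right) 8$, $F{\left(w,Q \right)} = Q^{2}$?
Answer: $-15040$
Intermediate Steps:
$d{\left(s \right)} = -8$
$d{\left(F{\left(-5,0 \right)} \right)} 1880 = \left(-8\right) 1880 = -15040$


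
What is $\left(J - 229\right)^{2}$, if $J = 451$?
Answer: $49284$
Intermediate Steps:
$\left(J - 229\right)^{2} = \left(451 - 229\right)^{2} = 222^{2} = 49284$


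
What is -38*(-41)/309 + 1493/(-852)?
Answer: 96231/29252 ≈ 3.2897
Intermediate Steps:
-38*(-41)/309 + 1493/(-852) = 1558*(1/309) + 1493*(-1/852) = 1558/309 - 1493/852 = 96231/29252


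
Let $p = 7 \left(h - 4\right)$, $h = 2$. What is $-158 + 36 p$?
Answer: $-662$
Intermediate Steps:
$p = -14$ ($p = 7 \left(2 - 4\right) = 7 \left(-2\right) = -14$)
$-158 + 36 p = -158 + 36 \left(-14\right) = -158 - 504 = -662$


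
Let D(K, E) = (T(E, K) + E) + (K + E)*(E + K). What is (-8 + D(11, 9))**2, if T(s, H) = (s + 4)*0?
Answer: 160801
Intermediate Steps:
T(s, H) = 0 (T(s, H) = (4 + s)*0 = 0)
D(K, E) = E + (E + K)**2 (D(K, E) = (0 + E) + (K + E)*(E + K) = E + (E + K)*(E + K) = E + (E + K)**2)
(-8 + D(11, 9))**2 = (-8 + (9 + (9 + 11)**2))**2 = (-8 + (9 + 20**2))**2 = (-8 + (9 + 400))**2 = (-8 + 409)**2 = 401**2 = 160801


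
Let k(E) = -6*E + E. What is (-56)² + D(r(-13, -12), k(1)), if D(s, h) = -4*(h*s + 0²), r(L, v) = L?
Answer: 2876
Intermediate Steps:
k(E) = -5*E
D(s, h) = -4*h*s (D(s, h) = -4*(h*s + 0) = -4*h*s)
(-56)² + D(r(-13, -12), k(1)) = (-56)² - 4*(-5*1)*(-13) = 3136 - 4*(-5)*(-13) = 3136 - 260 = 2876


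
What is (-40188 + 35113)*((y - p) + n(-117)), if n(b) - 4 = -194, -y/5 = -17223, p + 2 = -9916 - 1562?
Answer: -494330375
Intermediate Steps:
p = -11480 (p = -2 + (-9916 - 1562) = -2 - 11478 = -11480)
y = 86115 (y = -5*(-17223) = 86115)
n(b) = -190 (n(b) = 4 - 194 = -190)
(-40188 + 35113)*((y - p) + n(-117)) = (-40188 + 35113)*((86115 - 1*(-11480)) - 190) = -5075*((86115 + 11480) - 190) = -5075*(97595 - 190) = -5075*97405 = -494330375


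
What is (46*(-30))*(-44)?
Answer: 60720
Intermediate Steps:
(46*(-30))*(-44) = -1380*(-44) = 60720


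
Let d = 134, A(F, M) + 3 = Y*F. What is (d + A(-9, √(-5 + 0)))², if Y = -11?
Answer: 52900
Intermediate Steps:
A(F, M) = -3 - 11*F
(d + A(-9, √(-5 + 0)))² = (134 + (-3 - 11*(-9)))² = (134 + (-3 + 99))² = (134 + 96)² = 230² = 52900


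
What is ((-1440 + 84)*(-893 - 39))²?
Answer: 1597170219264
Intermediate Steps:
((-1440 + 84)*(-893 - 39))² = (-1356*(-932))² = 1263792² = 1597170219264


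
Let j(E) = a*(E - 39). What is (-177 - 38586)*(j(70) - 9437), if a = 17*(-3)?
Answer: 427090734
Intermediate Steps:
a = -51
j(E) = 1989 - 51*E (j(E) = -51*(E - 39) = -51*(-39 + E) = 1989 - 51*E)
(-177 - 38586)*(j(70) - 9437) = (-177 - 38586)*((1989 - 51*70) - 9437) = -38763*((1989 - 3570) - 9437) = -38763*(-1581 - 9437) = -38763*(-11018) = 427090734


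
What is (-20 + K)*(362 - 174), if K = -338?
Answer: -67304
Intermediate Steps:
(-20 + K)*(362 - 174) = (-20 - 338)*(362 - 174) = -358*188 = -67304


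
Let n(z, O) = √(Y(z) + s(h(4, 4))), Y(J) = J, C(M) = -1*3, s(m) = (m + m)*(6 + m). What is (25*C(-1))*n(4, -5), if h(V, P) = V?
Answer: -150*√21 ≈ -687.39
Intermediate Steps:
s(m) = 2*m*(6 + m) (s(m) = (2*m)*(6 + m) = 2*m*(6 + m))
C(M) = -3
n(z, O) = √(80 + z) (n(z, O) = √(z + 2*4*(6 + 4)) = √(z + 2*4*10) = √(z + 80) = √(80 + z))
(25*C(-1))*n(4, -5) = (25*(-3))*√(80 + 4) = -150*√21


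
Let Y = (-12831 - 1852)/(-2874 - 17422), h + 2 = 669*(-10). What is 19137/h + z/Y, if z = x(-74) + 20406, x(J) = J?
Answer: 2761228167653/98258636 ≈ 28102.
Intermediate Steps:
h = -6692 (h = -2 + 669*(-10) = -2 - 6690 = -6692)
Y = 14683/20296 (Y = -14683/(-20296) = -14683*(-1/20296) = 14683/20296 ≈ 0.72344)
z = 20332 (z = -74 + 20406 = 20332)
19137/h + z/Y = 19137/(-6692) + 20332/(14683/20296) = 19137*(-1/6692) + 20332*(20296/14683) = -19137/6692 + 412658272/14683 = 2761228167653/98258636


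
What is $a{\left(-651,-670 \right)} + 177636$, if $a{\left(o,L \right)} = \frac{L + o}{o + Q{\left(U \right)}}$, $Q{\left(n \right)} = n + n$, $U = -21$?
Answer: $\frac{123103069}{693} \approx 1.7764 \cdot 10^{5}$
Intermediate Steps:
$Q{\left(n \right)} = 2 n$
$a{\left(o,L \right)} = \frac{L + o}{-42 + o}$ ($a{\left(o,L \right)} = \frac{L + o}{o + 2 \left(-21\right)} = \frac{L + o}{o - 42} = \frac{L + o}{-42 + o}$)
$a{\left(-651,-670 \right)} + 177636 = \frac{-670 - 651}{-42 - 651} + 177636 = \frac{1}{-693} \left(-1321\right) + 177636 = \left(- \frac{1}{693}\right) \left(-1321\right) + 177636 = \frac{1321}{693} + 177636 = \frac{123103069}{693}$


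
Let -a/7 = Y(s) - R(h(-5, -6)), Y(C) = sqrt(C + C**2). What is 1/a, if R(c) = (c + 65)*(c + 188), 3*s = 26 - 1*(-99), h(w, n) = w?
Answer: 4941/379759660 + 3*sqrt(10)/189879830 ≈ 1.3061e-5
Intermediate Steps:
s = 125/3 (s = (26 - 1*(-99))/3 = (26 + 99)/3 = (1/3)*125 = 125/3 ≈ 41.667)
R(c) = (65 + c)*(188 + c)
a = 76860 - 280*sqrt(10)/3 (a = -7*(sqrt(125*(1 + 125/3)/3) - (12220 + (-5)**2 + 253*(-5))) = -7*(sqrt((125/3)*(128/3)) - (12220 + 25 - 1265)) = -7*(sqrt(16000/9) - 1*10980) = -7*(40*sqrt(10)/3 - 10980) = -7*(-10980 + 40*sqrt(10)/3) = 76860 - 280*sqrt(10)/3 ≈ 76565.)
1/a = 1/(76860 - 280*sqrt(10)/3)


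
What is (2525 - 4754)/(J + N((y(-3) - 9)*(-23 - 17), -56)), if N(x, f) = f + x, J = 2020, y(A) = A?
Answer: -2229/2444 ≈ -0.91203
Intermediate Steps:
(2525 - 4754)/(J + N((y(-3) - 9)*(-23 - 17), -56)) = (2525 - 4754)/(2020 + (-56 + (-3 - 9)*(-23 - 17))) = -2229/(2020 + (-56 - 12*(-40))) = -2229/(2020 + (-56 + 480)) = -2229/(2020 + 424) = -2229/2444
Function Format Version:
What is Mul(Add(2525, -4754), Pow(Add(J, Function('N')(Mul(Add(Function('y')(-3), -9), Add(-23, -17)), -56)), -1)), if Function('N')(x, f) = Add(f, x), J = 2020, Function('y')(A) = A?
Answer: Rational(-2229, 2444) ≈ -0.91203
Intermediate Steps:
Mul(Add(2525, -4754), Pow(Add(J, Function('N')(Mul(Add(Function('y')(-3), -9), Add(-23, -17)), -56)), -1)) = Mul(Add(2525, -4754), Pow(Add(2020, Add(-56, Mul(Add(-3, -9), Add(-23, -17)))), -1)) = Mul(-2229, Pow(Add(2020, Add(-56, Mul(-12, -40))), -1)) = Mul(-2229, Pow(Add(2020, Add(-56, 480)), -1)) = Mul(-2229, Pow(Add(2020, 424), -1)) = Mul(-2229, Pow(2444, -1)) = Mul(-2229, Rational(1, 2444)) = Rational(-2229, 2444)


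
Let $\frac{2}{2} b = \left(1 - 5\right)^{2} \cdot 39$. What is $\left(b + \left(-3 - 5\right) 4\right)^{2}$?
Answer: $350464$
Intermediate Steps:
$b = 624$ ($b = \left(1 - 5\right)^{2} \cdot 39 = \left(-4\right)^{2} \cdot 39 = 16 \cdot 39 = 624$)
$\left(b + \left(-3 - 5\right) 4\right)^{2} = \left(624 + \left(-3 - 5\right) 4\right)^{2} = \left(624 - 32\right)^{2} = 592^{2} = 350464$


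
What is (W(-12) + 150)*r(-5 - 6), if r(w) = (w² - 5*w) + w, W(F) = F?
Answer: 22770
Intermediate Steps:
r(w) = w² - 4*w
(W(-12) + 150)*r(-5 - 6) = (-12 + 150)*((-5 - 6)*(-4 + (-5 - 6))) = 138*(-11*(-4 - 11)) = 138*(-11*(-15)) = 138*165 = 22770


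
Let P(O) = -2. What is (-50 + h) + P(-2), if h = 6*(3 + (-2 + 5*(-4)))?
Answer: -166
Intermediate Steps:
h = -114 (h = 6*(3 + (-2 - 20)) = 6*(3 - 22) = 6*(-19) = -114)
(-50 + h) + P(-2) = (-50 - 114) - 2 = -164 - 2 = -166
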